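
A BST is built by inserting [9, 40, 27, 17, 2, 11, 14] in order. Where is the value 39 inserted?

Starting tree (level order): [9, 2, 40, None, None, 27, None, 17, None, 11, None, None, 14]
Insertion path: 9 -> 40 -> 27
Result: insert 39 as right child of 27
Final tree (level order): [9, 2, 40, None, None, 27, None, 17, 39, 11, None, None, None, None, 14]


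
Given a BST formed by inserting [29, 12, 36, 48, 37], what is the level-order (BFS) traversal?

Tree insertion order: [29, 12, 36, 48, 37]
Tree (level-order array): [29, 12, 36, None, None, None, 48, 37]
BFS from the root, enqueuing left then right child of each popped node:
  queue [29] -> pop 29, enqueue [12, 36], visited so far: [29]
  queue [12, 36] -> pop 12, enqueue [none], visited so far: [29, 12]
  queue [36] -> pop 36, enqueue [48], visited so far: [29, 12, 36]
  queue [48] -> pop 48, enqueue [37], visited so far: [29, 12, 36, 48]
  queue [37] -> pop 37, enqueue [none], visited so far: [29, 12, 36, 48, 37]
Result: [29, 12, 36, 48, 37]


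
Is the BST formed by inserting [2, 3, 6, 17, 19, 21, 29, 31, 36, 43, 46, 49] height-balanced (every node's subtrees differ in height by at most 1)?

Tree (level-order array): [2, None, 3, None, 6, None, 17, None, 19, None, 21, None, 29, None, 31, None, 36, None, 43, None, 46, None, 49]
Definition: a tree is height-balanced if, at every node, |h(left) - h(right)| <= 1 (empty subtree has height -1).
Bottom-up per-node check:
  node 49: h_left=-1, h_right=-1, diff=0 [OK], height=0
  node 46: h_left=-1, h_right=0, diff=1 [OK], height=1
  node 43: h_left=-1, h_right=1, diff=2 [FAIL (|-1-1|=2 > 1)], height=2
  node 36: h_left=-1, h_right=2, diff=3 [FAIL (|-1-2|=3 > 1)], height=3
  node 31: h_left=-1, h_right=3, diff=4 [FAIL (|-1-3|=4 > 1)], height=4
  node 29: h_left=-1, h_right=4, diff=5 [FAIL (|-1-4|=5 > 1)], height=5
  node 21: h_left=-1, h_right=5, diff=6 [FAIL (|-1-5|=6 > 1)], height=6
  node 19: h_left=-1, h_right=6, diff=7 [FAIL (|-1-6|=7 > 1)], height=7
  node 17: h_left=-1, h_right=7, diff=8 [FAIL (|-1-7|=8 > 1)], height=8
  node 6: h_left=-1, h_right=8, diff=9 [FAIL (|-1-8|=9 > 1)], height=9
  node 3: h_left=-1, h_right=9, diff=10 [FAIL (|-1-9|=10 > 1)], height=10
  node 2: h_left=-1, h_right=10, diff=11 [FAIL (|-1-10|=11 > 1)], height=11
Node 43 violates the condition: |-1 - 1| = 2 > 1.
Result: Not balanced


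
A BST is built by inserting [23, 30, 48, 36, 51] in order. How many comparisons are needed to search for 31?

Search path for 31: 23 -> 30 -> 48 -> 36
Found: False
Comparisons: 4


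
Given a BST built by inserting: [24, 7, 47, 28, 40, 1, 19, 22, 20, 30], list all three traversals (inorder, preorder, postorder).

Tree insertion order: [24, 7, 47, 28, 40, 1, 19, 22, 20, 30]
Tree (level-order array): [24, 7, 47, 1, 19, 28, None, None, None, None, 22, None, 40, 20, None, 30]
Inorder (L, root, R): [1, 7, 19, 20, 22, 24, 28, 30, 40, 47]
Preorder (root, L, R): [24, 7, 1, 19, 22, 20, 47, 28, 40, 30]
Postorder (L, R, root): [1, 20, 22, 19, 7, 30, 40, 28, 47, 24]


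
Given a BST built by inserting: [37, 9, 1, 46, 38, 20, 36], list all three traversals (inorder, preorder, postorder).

Tree insertion order: [37, 9, 1, 46, 38, 20, 36]
Tree (level-order array): [37, 9, 46, 1, 20, 38, None, None, None, None, 36]
Inorder (L, root, R): [1, 9, 20, 36, 37, 38, 46]
Preorder (root, L, R): [37, 9, 1, 20, 36, 46, 38]
Postorder (L, R, root): [1, 36, 20, 9, 38, 46, 37]


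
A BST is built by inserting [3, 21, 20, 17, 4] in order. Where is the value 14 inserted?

Starting tree (level order): [3, None, 21, 20, None, 17, None, 4]
Insertion path: 3 -> 21 -> 20 -> 17 -> 4
Result: insert 14 as right child of 4
Final tree (level order): [3, None, 21, 20, None, 17, None, 4, None, None, 14]


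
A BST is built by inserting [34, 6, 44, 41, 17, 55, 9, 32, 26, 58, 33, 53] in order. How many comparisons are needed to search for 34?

Search path for 34: 34
Found: True
Comparisons: 1


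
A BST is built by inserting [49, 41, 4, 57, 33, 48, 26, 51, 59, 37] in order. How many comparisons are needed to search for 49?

Search path for 49: 49
Found: True
Comparisons: 1


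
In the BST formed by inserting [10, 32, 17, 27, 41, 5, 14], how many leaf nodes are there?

Tree built from: [10, 32, 17, 27, 41, 5, 14]
Tree (level-order array): [10, 5, 32, None, None, 17, 41, 14, 27]
Rule: A leaf has 0 children.
Per-node child counts:
  node 10: 2 child(ren)
  node 5: 0 child(ren)
  node 32: 2 child(ren)
  node 17: 2 child(ren)
  node 14: 0 child(ren)
  node 27: 0 child(ren)
  node 41: 0 child(ren)
Matching nodes: [5, 14, 27, 41]
Count of leaf nodes: 4


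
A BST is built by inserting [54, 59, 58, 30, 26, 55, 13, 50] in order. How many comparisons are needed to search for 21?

Search path for 21: 54 -> 30 -> 26 -> 13
Found: False
Comparisons: 4


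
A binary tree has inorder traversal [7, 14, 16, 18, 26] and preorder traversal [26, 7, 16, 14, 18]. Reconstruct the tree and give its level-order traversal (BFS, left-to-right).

Inorder:  [7, 14, 16, 18, 26]
Preorder: [26, 7, 16, 14, 18]
Algorithm: preorder visits root first, so consume preorder in order;
for each root, split the current inorder slice at that value into
left-subtree inorder and right-subtree inorder, then recurse.
Recursive splits:
  root=26; inorder splits into left=[7, 14, 16, 18], right=[]
  root=7; inorder splits into left=[], right=[14, 16, 18]
  root=16; inorder splits into left=[14], right=[18]
  root=14; inorder splits into left=[], right=[]
  root=18; inorder splits into left=[], right=[]
Reconstructed level-order: [26, 7, 16, 14, 18]


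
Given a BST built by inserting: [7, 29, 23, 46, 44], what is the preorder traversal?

Tree insertion order: [7, 29, 23, 46, 44]
Tree (level-order array): [7, None, 29, 23, 46, None, None, 44]
Preorder traversal: [7, 29, 23, 46, 44]


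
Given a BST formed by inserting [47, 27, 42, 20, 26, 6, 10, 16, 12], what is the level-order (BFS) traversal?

Tree insertion order: [47, 27, 42, 20, 26, 6, 10, 16, 12]
Tree (level-order array): [47, 27, None, 20, 42, 6, 26, None, None, None, 10, None, None, None, 16, 12]
BFS from the root, enqueuing left then right child of each popped node:
  queue [47] -> pop 47, enqueue [27], visited so far: [47]
  queue [27] -> pop 27, enqueue [20, 42], visited so far: [47, 27]
  queue [20, 42] -> pop 20, enqueue [6, 26], visited so far: [47, 27, 20]
  queue [42, 6, 26] -> pop 42, enqueue [none], visited so far: [47, 27, 20, 42]
  queue [6, 26] -> pop 6, enqueue [10], visited so far: [47, 27, 20, 42, 6]
  queue [26, 10] -> pop 26, enqueue [none], visited so far: [47, 27, 20, 42, 6, 26]
  queue [10] -> pop 10, enqueue [16], visited so far: [47, 27, 20, 42, 6, 26, 10]
  queue [16] -> pop 16, enqueue [12], visited so far: [47, 27, 20, 42, 6, 26, 10, 16]
  queue [12] -> pop 12, enqueue [none], visited so far: [47, 27, 20, 42, 6, 26, 10, 16, 12]
Result: [47, 27, 20, 42, 6, 26, 10, 16, 12]


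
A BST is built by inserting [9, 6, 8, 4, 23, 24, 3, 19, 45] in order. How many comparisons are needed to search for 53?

Search path for 53: 9 -> 23 -> 24 -> 45
Found: False
Comparisons: 4


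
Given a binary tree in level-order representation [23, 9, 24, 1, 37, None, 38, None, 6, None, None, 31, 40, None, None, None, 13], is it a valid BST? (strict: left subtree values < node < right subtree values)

Level-order array: [23, 9, 24, 1, 37, None, 38, None, 6, None, None, 31, 40, None, None, None, 13]
Validate using subtree bounds (lo, hi): at each node, require lo < value < hi,
then recurse left with hi=value and right with lo=value.
Preorder trace (stopping at first violation):
  at node 23 with bounds (-inf, +inf): OK
  at node 9 with bounds (-inf, 23): OK
  at node 1 with bounds (-inf, 9): OK
  at node 6 with bounds (1, 9): OK
  at node 37 with bounds (9, 23): VIOLATION
Node 37 violates its bound: not (9 < 37 < 23).
Result: Not a valid BST


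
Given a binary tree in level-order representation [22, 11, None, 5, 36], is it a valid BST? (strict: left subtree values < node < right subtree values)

Level-order array: [22, 11, None, 5, 36]
Validate using subtree bounds (lo, hi): at each node, require lo < value < hi,
then recurse left with hi=value and right with lo=value.
Preorder trace (stopping at first violation):
  at node 22 with bounds (-inf, +inf): OK
  at node 11 with bounds (-inf, 22): OK
  at node 5 with bounds (-inf, 11): OK
  at node 36 with bounds (11, 22): VIOLATION
Node 36 violates its bound: not (11 < 36 < 22).
Result: Not a valid BST


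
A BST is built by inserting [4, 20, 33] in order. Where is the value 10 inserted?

Starting tree (level order): [4, None, 20, None, 33]
Insertion path: 4 -> 20
Result: insert 10 as left child of 20
Final tree (level order): [4, None, 20, 10, 33]


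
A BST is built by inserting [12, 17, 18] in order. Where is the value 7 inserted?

Starting tree (level order): [12, None, 17, None, 18]
Insertion path: 12
Result: insert 7 as left child of 12
Final tree (level order): [12, 7, 17, None, None, None, 18]


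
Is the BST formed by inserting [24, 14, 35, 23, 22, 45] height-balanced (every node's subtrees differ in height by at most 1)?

Tree (level-order array): [24, 14, 35, None, 23, None, 45, 22]
Definition: a tree is height-balanced if, at every node, |h(left) - h(right)| <= 1 (empty subtree has height -1).
Bottom-up per-node check:
  node 22: h_left=-1, h_right=-1, diff=0 [OK], height=0
  node 23: h_left=0, h_right=-1, diff=1 [OK], height=1
  node 14: h_left=-1, h_right=1, diff=2 [FAIL (|-1-1|=2 > 1)], height=2
  node 45: h_left=-1, h_right=-1, diff=0 [OK], height=0
  node 35: h_left=-1, h_right=0, diff=1 [OK], height=1
  node 24: h_left=2, h_right=1, diff=1 [OK], height=3
Node 14 violates the condition: |-1 - 1| = 2 > 1.
Result: Not balanced


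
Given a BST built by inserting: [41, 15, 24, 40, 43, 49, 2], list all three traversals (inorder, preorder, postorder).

Tree insertion order: [41, 15, 24, 40, 43, 49, 2]
Tree (level-order array): [41, 15, 43, 2, 24, None, 49, None, None, None, 40]
Inorder (L, root, R): [2, 15, 24, 40, 41, 43, 49]
Preorder (root, L, R): [41, 15, 2, 24, 40, 43, 49]
Postorder (L, R, root): [2, 40, 24, 15, 49, 43, 41]


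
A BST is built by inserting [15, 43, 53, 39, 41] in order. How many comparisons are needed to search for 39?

Search path for 39: 15 -> 43 -> 39
Found: True
Comparisons: 3


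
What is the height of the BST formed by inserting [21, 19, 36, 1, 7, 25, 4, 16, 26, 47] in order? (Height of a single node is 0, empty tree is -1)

Insertion order: [21, 19, 36, 1, 7, 25, 4, 16, 26, 47]
Tree (level-order array): [21, 19, 36, 1, None, 25, 47, None, 7, None, 26, None, None, 4, 16]
Compute height bottom-up (empty subtree = -1):
  height(4) = 1 + max(-1, -1) = 0
  height(16) = 1 + max(-1, -1) = 0
  height(7) = 1 + max(0, 0) = 1
  height(1) = 1 + max(-1, 1) = 2
  height(19) = 1 + max(2, -1) = 3
  height(26) = 1 + max(-1, -1) = 0
  height(25) = 1 + max(-1, 0) = 1
  height(47) = 1 + max(-1, -1) = 0
  height(36) = 1 + max(1, 0) = 2
  height(21) = 1 + max(3, 2) = 4
Height = 4


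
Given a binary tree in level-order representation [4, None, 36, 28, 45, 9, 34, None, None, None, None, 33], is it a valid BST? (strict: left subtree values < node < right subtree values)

Level-order array: [4, None, 36, 28, 45, 9, 34, None, None, None, None, 33]
Validate using subtree bounds (lo, hi): at each node, require lo < value < hi,
then recurse left with hi=value and right with lo=value.
Preorder trace (stopping at first violation):
  at node 4 with bounds (-inf, +inf): OK
  at node 36 with bounds (4, +inf): OK
  at node 28 with bounds (4, 36): OK
  at node 9 with bounds (4, 28): OK
  at node 34 with bounds (28, 36): OK
  at node 33 with bounds (28, 34): OK
  at node 45 with bounds (36, +inf): OK
No violation found at any node.
Result: Valid BST


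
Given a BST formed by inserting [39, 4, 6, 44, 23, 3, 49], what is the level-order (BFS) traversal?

Tree insertion order: [39, 4, 6, 44, 23, 3, 49]
Tree (level-order array): [39, 4, 44, 3, 6, None, 49, None, None, None, 23]
BFS from the root, enqueuing left then right child of each popped node:
  queue [39] -> pop 39, enqueue [4, 44], visited so far: [39]
  queue [4, 44] -> pop 4, enqueue [3, 6], visited so far: [39, 4]
  queue [44, 3, 6] -> pop 44, enqueue [49], visited so far: [39, 4, 44]
  queue [3, 6, 49] -> pop 3, enqueue [none], visited so far: [39, 4, 44, 3]
  queue [6, 49] -> pop 6, enqueue [23], visited so far: [39, 4, 44, 3, 6]
  queue [49, 23] -> pop 49, enqueue [none], visited so far: [39, 4, 44, 3, 6, 49]
  queue [23] -> pop 23, enqueue [none], visited so far: [39, 4, 44, 3, 6, 49, 23]
Result: [39, 4, 44, 3, 6, 49, 23]


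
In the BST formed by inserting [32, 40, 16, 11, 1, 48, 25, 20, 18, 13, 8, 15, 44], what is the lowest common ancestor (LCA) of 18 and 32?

Tree insertion order: [32, 40, 16, 11, 1, 48, 25, 20, 18, 13, 8, 15, 44]
Tree (level-order array): [32, 16, 40, 11, 25, None, 48, 1, 13, 20, None, 44, None, None, 8, None, 15, 18]
In a BST, the LCA of p=18, q=32 is the first node v on the
root-to-leaf path with p <= v <= q (go left if both < v, right if both > v).
Walk from root:
  at 32: 18 <= 32 <= 32, this is the LCA
LCA = 32


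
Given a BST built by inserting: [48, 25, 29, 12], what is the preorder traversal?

Tree insertion order: [48, 25, 29, 12]
Tree (level-order array): [48, 25, None, 12, 29]
Preorder traversal: [48, 25, 12, 29]


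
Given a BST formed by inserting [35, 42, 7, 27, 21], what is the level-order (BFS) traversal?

Tree insertion order: [35, 42, 7, 27, 21]
Tree (level-order array): [35, 7, 42, None, 27, None, None, 21]
BFS from the root, enqueuing left then right child of each popped node:
  queue [35] -> pop 35, enqueue [7, 42], visited so far: [35]
  queue [7, 42] -> pop 7, enqueue [27], visited so far: [35, 7]
  queue [42, 27] -> pop 42, enqueue [none], visited so far: [35, 7, 42]
  queue [27] -> pop 27, enqueue [21], visited so far: [35, 7, 42, 27]
  queue [21] -> pop 21, enqueue [none], visited so far: [35, 7, 42, 27, 21]
Result: [35, 7, 42, 27, 21]


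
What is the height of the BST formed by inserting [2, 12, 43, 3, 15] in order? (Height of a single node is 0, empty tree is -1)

Insertion order: [2, 12, 43, 3, 15]
Tree (level-order array): [2, None, 12, 3, 43, None, None, 15]
Compute height bottom-up (empty subtree = -1):
  height(3) = 1 + max(-1, -1) = 0
  height(15) = 1 + max(-1, -1) = 0
  height(43) = 1 + max(0, -1) = 1
  height(12) = 1 + max(0, 1) = 2
  height(2) = 1 + max(-1, 2) = 3
Height = 3


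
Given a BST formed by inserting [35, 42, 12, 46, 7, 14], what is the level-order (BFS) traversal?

Tree insertion order: [35, 42, 12, 46, 7, 14]
Tree (level-order array): [35, 12, 42, 7, 14, None, 46]
BFS from the root, enqueuing left then right child of each popped node:
  queue [35] -> pop 35, enqueue [12, 42], visited so far: [35]
  queue [12, 42] -> pop 12, enqueue [7, 14], visited so far: [35, 12]
  queue [42, 7, 14] -> pop 42, enqueue [46], visited so far: [35, 12, 42]
  queue [7, 14, 46] -> pop 7, enqueue [none], visited so far: [35, 12, 42, 7]
  queue [14, 46] -> pop 14, enqueue [none], visited so far: [35, 12, 42, 7, 14]
  queue [46] -> pop 46, enqueue [none], visited so far: [35, 12, 42, 7, 14, 46]
Result: [35, 12, 42, 7, 14, 46]


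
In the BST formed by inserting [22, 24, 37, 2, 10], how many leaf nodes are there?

Tree built from: [22, 24, 37, 2, 10]
Tree (level-order array): [22, 2, 24, None, 10, None, 37]
Rule: A leaf has 0 children.
Per-node child counts:
  node 22: 2 child(ren)
  node 2: 1 child(ren)
  node 10: 0 child(ren)
  node 24: 1 child(ren)
  node 37: 0 child(ren)
Matching nodes: [10, 37]
Count of leaf nodes: 2


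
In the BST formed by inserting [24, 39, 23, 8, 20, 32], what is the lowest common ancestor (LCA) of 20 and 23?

Tree insertion order: [24, 39, 23, 8, 20, 32]
Tree (level-order array): [24, 23, 39, 8, None, 32, None, None, 20]
In a BST, the LCA of p=20, q=23 is the first node v on the
root-to-leaf path with p <= v <= q (go left if both < v, right if both > v).
Walk from root:
  at 24: both 20 and 23 < 24, go left
  at 23: 20 <= 23 <= 23, this is the LCA
LCA = 23


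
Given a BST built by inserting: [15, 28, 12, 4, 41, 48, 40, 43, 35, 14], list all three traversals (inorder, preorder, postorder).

Tree insertion order: [15, 28, 12, 4, 41, 48, 40, 43, 35, 14]
Tree (level-order array): [15, 12, 28, 4, 14, None, 41, None, None, None, None, 40, 48, 35, None, 43]
Inorder (L, root, R): [4, 12, 14, 15, 28, 35, 40, 41, 43, 48]
Preorder (root, L, R): [15, 12, 4, 14, 28, 41, 40, 35, 48, 43]
Postorder (L, R, root): [4, 14, 12, 35, 40, 43, 48, 41, 28, 15]


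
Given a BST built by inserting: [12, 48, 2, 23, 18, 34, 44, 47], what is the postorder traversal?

Tree insertion order: [12, 48, 2, 23, 18, 34, 44, 47]
Tree (level-order array): [12, 2, 48, None, None, 23, None, 18, 34, None, None, None, 44, None, 47]
Postorder traversal: [2, 18, 47, 44, 34, 23, 48, 12]


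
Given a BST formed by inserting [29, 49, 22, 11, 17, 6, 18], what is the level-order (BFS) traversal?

Tree insertion order: [29, 49, 22, 11, 17, 6, 18]
Tree (level-order array): [29, 22, 49, 11, None, None, None, 6, 17, None, None, None, 18]
BFS from the root, enqueuing left then right child of each popped node:
  queue [29] -> pop 29, enqueue [22, 49], visited so far: [29]
  queue [22, 49] -> pop 22, enqueue [11], visited so far: [29, 22]
  queue [49, 11] -> pop 49, enqueue [none], visited so far: [29, 22, 49]
  queue [11] -> pop 11, enqueue [6, 17], visited so far: [29, 22, 49, 11]
  queue [6, 17] -> pop 6, enqueue [none], visited so far: [29, 22, 49, 11, 6]
  queue [17] -> pop 17, enqueue [18], visited so far: [29, 22, 49, 11, 6, 17]
  queue [18] -> pop 18, enqueue [none], visited so far: [29, 22, 49, 11, 6, 17, 18]
Result: [29, 22, 49, 11, 6, 17, 18]


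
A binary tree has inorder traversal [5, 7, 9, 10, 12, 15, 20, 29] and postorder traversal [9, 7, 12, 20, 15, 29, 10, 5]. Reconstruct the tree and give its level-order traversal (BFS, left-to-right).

Inorder:   [5, 7, 9, 10, 12, 15, 20, 29]
Postorder: [9, 7, 12, 20, 15, 29, 10, 5]
Algorithm: postorder visits root last, so walk postorder right-to-left;
each value is the root of the current inorder slice — split it at that
value, recurse on the right subtree first, then the left.
Recursive splits:
  root=5; inorder splits into left=[], right=[7, 9, 10, 12, 15, 20, 29]
  root=10; inorder splits into left=[7, 9], right=[12, 15, 20, 29]
  root=29; inorder splits into left=[12, 15, 20], right=[]
  root=15; inorder splits into left=[12], right=[20]
  root=20; inorder splits into left=[], right=[]
  root=12; inorder splits into left=[], right=[]
  root=7; inorder splits into left=[], right=[9]
  root=9; inorder splits into left=[], right=[]
Reconstructed level-order: [5, 10, 7, 29, 9, 15, 12, 20]


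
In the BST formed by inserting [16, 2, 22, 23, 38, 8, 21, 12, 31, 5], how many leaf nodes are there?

Tree built from: [16, 2, 22, 23, 38, 8, 21, 12, 31, 5]
Tree (level-order array): [16, 2, 22, None, 8, 21, 23, 5, 12, None, None, None, 38, None, None, None, None, 31]
Rule: A leaf has 0 children.
Per-node child counts:
  node 16: 2 child(ren)
  node 2: 1 child(ren)
  node 8: 2 child(ren)
  node 5: 0 child(ren)
  node 12: 0 child(ren)
  node 22: 2 child(ren)
  node 21: 0 child(ren)
  node 23: 1 child(ren)
  node 38: 1 child(ren)
  node 31: 0 child(ren)
Matching nodes: [5, 12, 21, 31]
Count of leaf nodes: 4


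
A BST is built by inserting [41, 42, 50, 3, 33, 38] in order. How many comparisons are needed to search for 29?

Search path for 29: 41 -> 3 -> 33
Found: False
Comparisons: 3


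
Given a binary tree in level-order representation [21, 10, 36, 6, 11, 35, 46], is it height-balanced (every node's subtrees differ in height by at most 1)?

Tree (level-order array): [21, 10, 36, 6, 11, 35, 46]
Definition: a tree is height-balanced if, at every node, |h(left) - h(right)| <= 1 (empty subtree has height -1).
Bottom-up per-node check:
  node 6: h_left=-1, h_right=-1, diff=0 [OK], height=0
  node 11: h_left=-1, h_right=-1, diff=0 [OK], height=0
  node 10: h_left=0, h_right=0, diff=0 [OK], height=1
  node 35: h_left=-1, h_right=-1, diff=0 [OK], height=0
  node 46: h_left=-1, h_right=-1, diff=0 [OK], height=0
  node 36: h_left=0, h_right=0, diff=0 [OK], height=1
  node 21: h_left=1, h_right=1, diff=0 [OK], height=2
All nodes satisfy the balance condition.
Result: Balanced


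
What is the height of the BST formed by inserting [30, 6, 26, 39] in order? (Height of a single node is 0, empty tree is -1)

Insertion order: [30, 6, 26, 39]
Tree (level-order array): [30, 6, 39, None, 26]
Compute height bottom-up (empty subtree = -1):
  height(26) = 1 + max(-1, -1) = 0
  height(6) = 1 + max(-1, 0) = 1
  height(39) = 1 + max(-1, -1) = 0
  height(30) = 1 + max(1, 0) = 2
Height = 2


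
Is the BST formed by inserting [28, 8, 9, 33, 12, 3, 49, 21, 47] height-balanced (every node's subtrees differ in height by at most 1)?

Tree (level-order array): [28, 8, 33, 3, 9, None, 49, None, None, None, 12, 47, None, None, 21]
Definition: a tree is height-balanced if, at every node, |h(left) - h(right)| <= 1 (empty subtree has height -1).
Bottom-up per-node check:
  node 3: h_left=-1, h_right=-1, diff=0 [OK], height=0
  node 21: h_left=-1, h_right=-1, diff=0 [OK], height=0
  node 12: h_left=-1, h_right=0, diff=1 [OK], height=1
  node 9: h_left=-1, h_right=1, diff=2 [FAIL (|-1-1|=2 > 1)], height=2
  node 8: h_left=0, h_right=2, diff=2 [FAIL (|0-2|=2 > 1)], height=3
  node 47: h_left=-1, h_right=-1, diff=0 [OK], height=0
  node 49: h_left=0, h_right=-1, diff=1 [OK], height=1
  node 33: h_left=-1, h_right=1, diff=2 [FAIL (|-1-1|=2 > 1)], height=2
  node 28: h_left=3, h_right=2, diff=1 [OK], height=4
Node 9 violates the condition: |-1 - 1| = 2 > 1.
Result: Not balanced


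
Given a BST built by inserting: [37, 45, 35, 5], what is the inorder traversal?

Tree insertion order: [37, 45, 35, 5]
Tree (level-order array): [37, 35, 45, 5]
Inorder traversal: [5, 35, 37, 45]


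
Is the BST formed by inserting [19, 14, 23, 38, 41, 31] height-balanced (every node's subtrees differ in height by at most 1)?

Tree (level-order array): [19, 14, 23, None, None, None, 38, 31, 41]
Definition: a tree is height-balanced if, at every node, |h(left) - h(right)| <= 1 (empty subtree has height -1).
Bottom-up per-node check:
  node 14: h_left=-1, h_right=-1, diff=0 [OK], height=0
  node 31: h_left=-1, h_right=-1, diff=0 [OK], height=0
  node 41: h_left=-1, h_right=-1, diff=0 [OK], height=0
  node 38: h_left=0, h_right=0, diff=0 [OK], height=1
  node 23: h_left=-1, h_right=1, diff=2 [FAIL (|-1-1|=2 > 1)], height=2
  node 19: h_left=0, h_right=2, diff=2 [FAIL (|0-2|=2 > 1)], height=3
Node 23 violates the condition: |-1 - 1| = 2 > 1.
Result: Not balanced


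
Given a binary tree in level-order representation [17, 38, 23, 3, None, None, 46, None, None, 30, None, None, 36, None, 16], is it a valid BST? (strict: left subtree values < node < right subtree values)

Level-order array: [17, 38, 23, 3, None, None, 46, None, None, 30, None, None, 36, None, 16]
Validate using subtree bounds (lo, hi): at each node, require lo < value < hi,
then recurse left with hi=value and right with lo=value.
Preorder trace (stopping at first violation):
  at node 17 with bounds (-inf, +inf): OK
  at node 38 with bounds (-inf, 17): VIOLATION
Node 38 violates its bound: not (-inf < 38 < 17).
Result: Not a valid BST


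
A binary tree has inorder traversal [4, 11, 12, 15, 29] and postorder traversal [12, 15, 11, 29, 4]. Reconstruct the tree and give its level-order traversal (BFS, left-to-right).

Inorder:   [4, 11, 12, 15, 29]
Postorder: [12, 15, 11, 29, 4]
Algorithm: postorder visits root last, so walk postorder right-to-left;
each value is the root of the current inorder slice — split it at that
value, recurse on the right subtree first, then the left.
Recursive splits:
  root=4; inorder splits into left=[], right=[11, 12, 15, 29]
  root=29; inorder splits into left=[11, 12, 15], right=[]
  root=11; inorder splits into left=[], right=[12, 15]
  root=15; inorder splits into left=[12], right=[]
  root=12; inorder splits into left=[], right=[]
Reconstructed level-order: [4, 29, 11, 15, 12]


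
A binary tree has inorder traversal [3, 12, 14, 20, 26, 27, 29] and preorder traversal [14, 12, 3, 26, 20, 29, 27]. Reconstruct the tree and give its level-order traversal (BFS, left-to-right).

Inorder:  [3, 12, 14, 20, 26, 27, 29]
Preorder: [14, 12, 3, 26, 20, 29, 27]
Algorithm: preorder visits root first, so consume preorder in order;
for each root, split the current inorder slice at that value into
left-subtree inorder and right-subtree inorder, then recurse.
Recursive splits:
  root=14; inorder splits into left=[3, 12], right=[20, 26, 27, 29]
  root=12; inorder splits into left=[3], right=[]
  root=3; inorder splits into left=[], right=[]
  root=26; inorder splits into left=[20], right=[27, 29]
  root=20; inorder splits into left=[], right=[]
  root=29; inorder splits into left=[27], right=[]
  root=27; inorder splits into left=[], right=[]
Reconstructed level-order: [14, 12, 26, 3, 20, 29, 27]


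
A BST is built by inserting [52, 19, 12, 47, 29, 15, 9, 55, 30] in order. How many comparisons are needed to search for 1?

Search path for 1: 52 -> 19 -> 12 -> 9
Found: False
Comparisons: 4


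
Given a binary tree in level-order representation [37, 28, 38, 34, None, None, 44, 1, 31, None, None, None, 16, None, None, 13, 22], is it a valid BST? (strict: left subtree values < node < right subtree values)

Level-order array: [37, 28, 38, 34, None, None, 44, 1, 31, None, None, None, 16, None, None, 13, 22]
Validate using subtree bounds (lo, hi): at each node, require lo < value < hi,
then recurse left with hi=value and right with lo=value.
Preorder trace (stopping at first violation):
  at node 37 with bounds (-inf, +inf): OK
  at node 28 with bounds (-inf, 37): OK
  at node 34 with bounds (-inf, 28): VIOLATION
Node 34 violates its bound: not (-inf < 34 < 28).
Result: Not a valid BST


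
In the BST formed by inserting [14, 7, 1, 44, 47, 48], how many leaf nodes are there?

Tree built from: [14, 7, 1, 44, 47, 48]
Tree (level-order array): [14, 7, 44, 1, None, None, 47, None, None, None, 48]
Rule: A leaf has 0 children.
Per-node child counts:
  node 14: 2 child(ren)
  node 7: 1 child(ren)
  node 1: 0 child(ren)
  node 44: 1 child(ren)
  node 47: 1 child(ren)
  node 48: 0 child(ren)
Matching nodes: [1, 48]
Count of leaf nodes: 2


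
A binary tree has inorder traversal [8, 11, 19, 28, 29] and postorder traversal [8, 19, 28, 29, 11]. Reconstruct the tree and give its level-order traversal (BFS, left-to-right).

Inorder:   [8, 11, 19, 28, 29]
Postorder: [8, 19, 28, 29, 11]
Algorithm: postorder visits root last, so walk postorder right-to-left;
each value is the root of the current inorder slice — split it at that
value, recurse on the right subtree first, then the left.
Recursive splits:
  root=11; inorder splits into left=[8], right=[19, 28, 29]
  root=29; inorder splits into left=[19, 28], right=[]
  root=28; inorder splits into left=[19], right=[]
  root=19; inorder splits into left=[], right=[]
  root=8; inorder splits into left=[], right=[]
Reconstructed level-order: [11, 8, 29, 28, 19]


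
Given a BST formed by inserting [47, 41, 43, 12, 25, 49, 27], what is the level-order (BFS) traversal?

Tree insertion order: [47, 41, 43, 12, 25, 49, 27]
Tree (level-order array): [47, 41, 49, 12, 43, None, None, None, 25, None, None, None, 27]
BFS from the root, enqueuing left then right child of each popped node:
  queue [47] -> pop 47, enqueue [41, 49], visited so far: [47]
  queue [41, 49] -> pop 41, enqueue [12, 43], visited so far: [47, 41]
  queue [49, 12, 43] -> pop 49, enqueue [none], visited so far: [47, 41, 49]
  queue [12, 43] -> pop 12, enqueue [25], visited so far: [47, 41, 49, 12]
  queue [43, 25] -> pop 43, enqueue [none], visited so far: [47, 41, 49, 12, 43]
  queue [25] -> pop 25, enqueue [27], visited so far: [47, 41, 49, 12, 43, 25]
  queue [27] -> pop 27, enqueue [none], visited so far: [47, 41, 49, 12, 43, 25, 27]
Result: [47, 41, 49, 12, 43, 25, 27]


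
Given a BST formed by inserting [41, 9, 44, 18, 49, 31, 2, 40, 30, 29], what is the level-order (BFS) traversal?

Tree insertion order: [41, 9, 44, 18, 49, 31, 2, 40, 30, 29]
Tree (level-order array): [41, 9, 44, 2, 18, None, 49, None, None, None, 31, None, None, 30, 40, 29]
BFS from the root, enqueuing left then right child of each popped node:
  queue [41] -> pop 41, enqueue [9, 44], visited so far: [41]
  queue [9, 44] -> pop 9, enqueue [2, 18], visited so far: [41, 9]
  queue [44, 2, 18] -> pop 44, enqueue [49], visited so far: [41, 9, 44]
  queue [2, 18, 49] -> pop 2, enqueue [none], visited so far: [41, 9, 44, 2]
  queue [18, 49] -> pop 18, enqueue [31], visited so far: [41, 9, 44, 2, 18]
  queue [49, 31] -> pop 49, enqueue [none], visited so far: [41, 9, 44, 2, 18, 49]
  queue [31] -> pop 31, enqueue [30, 40], visited so far: [41, 9, 44, 2, 18, 49, 31]
  queue [30, 40] -> pop 30, enqueue [29], visited so far: [41, 9, 44, 2, 18, 49, 31, 30]
  queue [40, 29] -> pop 40, enqueue [none], visited so far: [41, 9, 44, 2, 18, 49, 31, 30, 40]
  queue [29] -> pop 29, enqueue [none], visited so far: [41, 9, 44, 2, 18, 49, 31, 30, 40, 29]
Result: [41, 9, 44, 2, 18, 49, 31, 30, 40, 29]


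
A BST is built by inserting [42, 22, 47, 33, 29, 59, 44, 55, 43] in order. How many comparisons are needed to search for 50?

Search path for 50: 42 -> 47 -> 59 -> 55
Found: False
Comparisons: 4


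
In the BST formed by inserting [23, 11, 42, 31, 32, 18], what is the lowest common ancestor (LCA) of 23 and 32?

Tree insertion order: [23, 11, 42, 31, 32, 18]
Tree (level-order array): [23, 11, 42, None, 18, 31, None, None, None, None, 32]
In a BST, the LCA of p=23, q=32 is the first node v on the
root-to-leaf path with p <= v <= q (go left if both < v, right if both > v).
Walk from root:
  at 23: 23 <= 23 <= 32, this is the LCA
LCA = 23


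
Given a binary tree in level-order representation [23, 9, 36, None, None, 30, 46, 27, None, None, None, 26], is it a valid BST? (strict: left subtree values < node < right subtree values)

Level-order array: [23, 9, 36, None, None, 30, 46, 27, None, None, None, 26]
Validate using subtree bounds (lo, hi): at each node, require lo < value < hi,
then recurse left with hi=value and right with lo=value.
Preorder trace (stopping at first violation):
  at node 23 with bounds (-inf, +inf): OK
  at node 9 with bounds (-inf, 23): OK
  at node 36 with bounds (23, +inf): OK
  at node 30 with bounds (23, 36): OK
  at node 27 with bounds (23, 30): OK
  at node 26 with bounds (23, 27): OK
  at node 46 with bounds (36, +inf): OK
No violation found at any node.
Result: Valid BST


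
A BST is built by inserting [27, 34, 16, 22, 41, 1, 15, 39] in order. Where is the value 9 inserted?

Starting tree (level order): [27, 16, 34, 1, 22, None, 41, None, 15, None, None, 39]
Insertion path: 27 -> 16 -> 1 -> 15
Result: insert 9 as left child of 15
Final tree (level order): [27, 16, 34, 1, 22, None, 41, None, 15, None, None, 39, None, 9]


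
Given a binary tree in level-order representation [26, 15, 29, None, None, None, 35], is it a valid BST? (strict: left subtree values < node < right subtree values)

Level-order array: [26, 15, 29, None, None, None, 35]
Validate using subtree bounds (lo, hi): at each node, require lo < value < hi,
then recurse left with hi=value and right with lo=value.
Preorder trace (stopping at first violation):
  at node 26 with bounds (-inf, +inf): OK
  at node 15 with bounds (-inf, 26): OK
  at node 29 with bounds (26, +inf): OK
  at node 35 with bounds (29, +inf): OK
No violation found at any node.
Result: Valid BST


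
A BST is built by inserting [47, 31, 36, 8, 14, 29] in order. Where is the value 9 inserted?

Starting tree (level order): [47, 31, None, 8, 36, None, 14, None, None, None, 29]
Insertion path: 47 -> 31 -> 8 -> 14
Result: insert 9 as left child of 14
Final tree (level order): [47, 31, None, 8, 36, None, 14, None, None, 9, 29]


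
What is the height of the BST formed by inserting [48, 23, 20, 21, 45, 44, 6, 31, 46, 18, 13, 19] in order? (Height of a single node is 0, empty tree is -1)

Insertion order: [48, 23, 20, 21, 45, 44, 6, 31, 46, 18, 13, 19]
Tree (level-order array): [48, 23, None, 20, 45, 6, 21, 44, 46, None, 18, None, None, 31, None, None, None, 13, 19]
Compute height bottom-up (empty subtree = -1):
  height(13) = 1 + max(-1, -1) = 0
  height(19) = 1 + max(-1, -1) = 0
  height(18) = 1 + max(0, 0) = 1
  height(6) = 1 + max(-1, 1) = 2
  height(21) = 1 + max(-1, -1) = 0
  height(20) = 1 + max(2, 0) = 3
  height(31) = 1 + max(-1, -1) = 0
  height(44) = 1 + max(0, -1) = 1
  height(46) = 1 + max(-1, -1) = 0
  height(45) = 1 + max(1, 0) = 2
  height(23) = 1 + max(3, 2) = 4
  height(48) = 1 + max(4, -1) = 5
Height = 5


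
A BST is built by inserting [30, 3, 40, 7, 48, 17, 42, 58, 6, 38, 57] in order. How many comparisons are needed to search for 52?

Search path for 52: 30 -> 40 -> 48 -> 58 -> 57
Found: False
Comparisons: 5


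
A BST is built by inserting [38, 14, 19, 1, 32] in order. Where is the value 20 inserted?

Starting tree (level order): [38, 14, None, 1, 19, None, None, None, 32]
Insertion path: 38 -> 14 -> 19 -> 32
Result: insert 20 as left child of 32
Final tree (level order): [38, 14, None, 1, 19, None, None, None, 32, 20]


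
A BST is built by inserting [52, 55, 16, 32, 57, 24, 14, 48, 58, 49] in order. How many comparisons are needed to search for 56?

Search path for 56: 52 -> 55 -> 57
Found: False
Comparisons: 3


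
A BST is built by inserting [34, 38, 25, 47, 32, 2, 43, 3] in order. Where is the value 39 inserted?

Starting tree (level order): [34, 25, 38, 2, 32, None, 47, None, 3, None, None, 43]
Insertion path: 34 -> 38 -> 47 -> 43
Result: insert 39 as left child of 43
Final tree (level order): [34, 25, 38, 2, 32, None, 47, None, 3, None, None, 43, None, None, None, 39]


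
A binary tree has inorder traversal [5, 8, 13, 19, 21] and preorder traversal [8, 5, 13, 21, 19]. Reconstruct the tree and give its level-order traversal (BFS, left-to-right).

Inorder:  [5, 8, 13, 19, 21]
Preorder: [8, 5, 13, 21, 19]
Algorithm: preorder visits root first, so consume preorder in order;
for each root, split the current inorder slice at that value into
left-subtree inorder and right-subtree inorder, then recurse.
Recursive splits:
  root=8; inorder splits into left=[5], right=[13, 19, 21]
  root=5; inorder splits into left=[], right=[]
  root=13; inorder splits into left=[], right=[19, 21]
  root=21; inorder splits into left=[19], right=[]
  root=19; inorder splits into left=[], right=[]
Reconstructed level-order: [8, 5, 13, 21, 19]


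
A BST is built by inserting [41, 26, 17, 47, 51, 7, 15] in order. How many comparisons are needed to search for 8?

Search path for 8: 41 -> 26 -> 17 -> 7 -> 15
Found: False
Comparisons: 5


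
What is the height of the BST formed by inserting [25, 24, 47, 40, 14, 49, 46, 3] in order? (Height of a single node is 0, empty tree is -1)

Insertion order: [25, 24, 47, 40, 14, 49, 46, 3]
Tree (level-order array): [25, 24, 47, 14, None, 40, 49, 3, None, None, 46]
Compute height bottom-up (empty subtree = -1):
  height(3) = 1 + max(-1, -1) = 0
  height(14) = 1 + max(0, -1) = 1
  height(24) = 1 + max(1, -1) = 2
  height(46) = 1 + max(-1, -1) = 0
  height(40) = 1 + max(-1, 0) = 1
  height(49) = 1 + max(-1, -1) = 0
  height(47) = 1 + max(1, 0) = 2
  height(25) = 1 + max(2, 2) = 3
Height = 3


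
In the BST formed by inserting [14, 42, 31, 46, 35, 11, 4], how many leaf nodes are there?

Tree built from: [14, 42, 31, 46, 35, 11, 4]
Tree (level-order array): [14, 11, 42, 4, None, 31, 46, None, None, None, 35]
Rule: A leaf has 0 children.
Per-node child counts:
  node 14: 2 child(ren)
  node 11: 1 child(ren)
  node 4: 0 child(ren)
  node 42: 2 child(ren)
  node 31: 1 child(ren)
  node 35: 0 child(ren)
  node 46: 0 child(ren)
Matching nodes: [4, 35, 46]
Count of leaf nodes: 3


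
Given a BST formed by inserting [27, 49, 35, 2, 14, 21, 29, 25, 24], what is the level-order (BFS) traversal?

Tree insertion order: [27, 49, 35, 2, 14, 21, 29, 25, 24]
Tree (level-order array): [27, 2, 49, None, 14, 35, None, None, 21, 29, None, None, 25, None, None, 24]
BFS from the root, enqueuing left then right child of each popped node:
  queue [27] -> pop 27, enqueue [2, 49], visited so far: [27]
  queue [2, 49] -> pop 2, enqueue [14], visited so far: [27, 2]
  queue [49, 14] -> pop 49, enqueue [35], visited so far: [27, 2, 49]
  queue [14, 35] -> pop 14, enqueue [21], visited so far: [27, 2, 49, 14]
  queue [35, 21] -> pop 35, enqueue [29], visited so far: [27, 2, 49, 14, 35]
  queue [21, 29] -> pop 21, enqueue [25], visited so far: [27, 2, 49, 14, 35, 21]
  queue [29, 25] -> pop 29, enqueue [none], visited so far: [27, 2, 49, 14, 35, 21, 29]
  queue [25] -> pop 25, enqueue [24], visited so far: [27, 2, 49, 14, 35, 21, 29, 25]
  queue [24] -> pop 24, enqueue [none], visited so far: [27, 2, 49, 14, 35, 21, 29, 25, 24]
Result: [27, 2, 49, 14, 35, 21, 29, 25, 24]


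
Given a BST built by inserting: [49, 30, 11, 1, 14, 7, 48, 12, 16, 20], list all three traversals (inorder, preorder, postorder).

Tree insertion order: [49, 30, 11, 1, 14, 7, 48, 12, 16, 20]
Tree (level-order array): [49, 30, None, 11, 48, 1, 14, None, None, None, 7, 12, 16, None, None, None, None, None, 20]
Inorder (L, root, R): [1, 7, 11, 12, 14, 16, 20, 30, 48, 49]
Preorder (root, L, R): [49, 30, 11, 1, 7, 14, 12, 16, 20, 48]
Postorder (L, R, root): [7, 1, 12, 20, 16, 14, 11, 48, 30, 49]


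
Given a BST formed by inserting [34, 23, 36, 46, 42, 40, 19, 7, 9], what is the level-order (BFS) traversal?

Tree insertion order: [34, 23, 36, 46, 42, 40, 19, 7, 9]
Tree (level-order array): [34, 23, 36, 19, None, None, 46, 7, None, 42, None, None, 9, 40]
BFS from the root, enqueuing left then right child of each popped node:
  queue [34] -> pop 34, enqueue [23, 36], visited so far: [34]
  queue [23, 36] -> pop 23, enqueue [19], visited so far: [34, 23]
  queue [36, 19] -> pop 36, enqueue [46], visited so far: [34, 23, 36]
  queue [19, 46] -> pop 19, enqueue [7], visited so far: [34, 23, 36, 19]
  queue [46, 7] -> pop 46, enqueue [42], visited so far: [34, 23, 36, 19, 46]
  queue [7, 42] -> pop 7, enqueue [9], visited so far: [34, 23, 36, 19, 46, 7]
  queue [42, 9] -> pop 42, enqueue [40], visited so far: [34, 23, 36, 19, 46, 7, 42]
  queue [9, 40] -> pop 9, enqueue [none], visited so far: [34, 23, 36, 19, 46, 7, 42, 9]
  queue [40] -> pop 40, enqueue [none], visited so far: [34, 23, 36, 19, 46, 7, 42, 9, 40]
Result: [34, 23, 36, 19, 46, 7, 42, 9, 40]


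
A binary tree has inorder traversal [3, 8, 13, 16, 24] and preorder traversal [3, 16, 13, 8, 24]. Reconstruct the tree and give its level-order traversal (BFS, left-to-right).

Inorder:  [3, 8, 13, 16, 24]
Preorder: [3, 16, 13, 8, 24]
Algorithm: preorder visits root first, so consume preorder in order;
for each root, split the current inorder slice at that value into
left-subtree inorder and right-subtree inorder, then recurse.
Recursive splits:
  root=3; inorder splits into left=[], right=[8, 13, 16, 24]
  root=16; inorder splits into left=[8, 13], right=[24]
  root=13; inorder splits into left=[8], right=[]
  root=8; inorder splits into left=[], right=[]
  root=24; inorder splits into left=[], right=[]
Reconstructed level-order: [3, 16, 13, 24, 8]


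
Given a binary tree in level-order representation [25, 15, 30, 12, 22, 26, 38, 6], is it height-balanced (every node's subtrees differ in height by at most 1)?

Tree (level-order array): [25, 15, 30, 12, 22, 26, 38, 6]
Definition: a tree is height-balanced if, at every node, |h(left) - h(right)| <= 1 (empty subtree has height -1).
Bottom-up per-node check:
  node 6: h_left=-1, h_right=-1, diff=0 [OK], height=0
  node 12: h_left=0, h_right=-1, diff=1 [OK], height=1
  node 22: h_left=-1, h_right=-1, diff=0 [OK], height=0
  node 15: h_left=1, h_right=0, diff=1 [OK], height=2
  node 26: h_left=-1, h_right=-1, diff=0 [OK], height=0
  node 38: h_left=-1, h_right=-1, diff=0 [OK], height=0
  node 30: h_left=0, h_right=0, diff=0 [OK], height=1
  node 25: h_left=2, h_right=1, diff=1 [OK], height=3
All nodes satisfy the balance condition.
Result: Balanced
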